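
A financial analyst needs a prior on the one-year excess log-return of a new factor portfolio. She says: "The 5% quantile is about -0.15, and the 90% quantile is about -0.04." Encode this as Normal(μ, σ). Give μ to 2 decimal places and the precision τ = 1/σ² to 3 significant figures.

μ = -0.09, τ = 708

The p-quantile of Normal(μ,σ) is μ + z_p·σ, with z_{0.05} = -1.645 and z_{0.9} = 1.282.
Eliminate σ: μ = (z₂·x₁ − z₁·x₂)/(z₂ − z₁) = (1.282·-0.15 − (-1.645)·-0.04)/2.926 = -0.09.
Then σ = (x₂ − x₁)/(z₂ − z₁) = (-0.04 − -0.15)/2.926 = 0.04.
Precision τ = 1/σ² = 1/0.03759² = 708.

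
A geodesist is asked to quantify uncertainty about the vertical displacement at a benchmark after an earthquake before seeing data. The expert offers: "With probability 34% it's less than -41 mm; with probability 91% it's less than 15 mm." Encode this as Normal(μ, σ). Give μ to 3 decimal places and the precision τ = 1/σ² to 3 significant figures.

The p-quantile of Normal(μ,σ) is μ + z_p·σ, with z_{0.34} = -0.4125 and z_{0.91} = 1.341.
Eliminate σ: μ = (z₂·x₁ − z₁·x₂)/(z₂ − z₁) = (1.341·-41 − (-0.4125)·15)/1.753 = -27.825.
Then σ = (x₂ − x₁)/(z₂ − z₁) = (15 − -41)/1.753 = 31.941.
Precision τ = 1/σ² = 1/31.94² = 0.00098.

μ = -27.825, τ = 0.00098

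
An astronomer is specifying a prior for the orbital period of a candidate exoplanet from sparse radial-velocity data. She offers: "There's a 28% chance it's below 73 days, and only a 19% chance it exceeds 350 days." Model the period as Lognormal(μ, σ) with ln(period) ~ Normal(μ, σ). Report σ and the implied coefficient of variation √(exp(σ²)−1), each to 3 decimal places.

If T ~ Lognormal(μ,σ) then ln T ~ Normal(μ,σ), so the p-quantile of ln T is μ + z_p·σ.
ln(73) = 4.29 and ln(350) = 5.858; z_{0.28} = -0.5828, z_{0.81} = 0.8779.
σ = (5.858 − 4.29)/(0.8779 − (-0.5828)) = 1.073.
μ = 4.29 − (-0.5828)·1.073 = 4.916.
CV = √(exp(σ²)−1) = √(exp(1.1515)−1) = 1.471.

σ ≈ 1.073, CV ≈ 1.471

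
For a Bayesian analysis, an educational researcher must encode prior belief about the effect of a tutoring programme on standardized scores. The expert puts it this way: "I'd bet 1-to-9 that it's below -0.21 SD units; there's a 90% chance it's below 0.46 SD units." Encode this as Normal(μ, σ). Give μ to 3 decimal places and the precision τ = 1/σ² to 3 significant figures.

μ = 0.125, τ = 14.6

The p-quantile of Normal(μ,σ) is μ + z_p·σ, with z_{0.1} = -1.282 and z_{0.9} = 1.282.
Eliminate σ: μ = (z₂·x₁ − z₁·x₂)/(z₂ − z₁) = (1.282·-0.21 − (-1.282)·0.46)/2.563 = 0.125.
Then σ = (x₂ − x₁)/(z₂ − z₁) = (0.46 − -0.21)/2.563 = 0.261.
Precision τ = 1/σ² = 1/0.2614² = 14.6.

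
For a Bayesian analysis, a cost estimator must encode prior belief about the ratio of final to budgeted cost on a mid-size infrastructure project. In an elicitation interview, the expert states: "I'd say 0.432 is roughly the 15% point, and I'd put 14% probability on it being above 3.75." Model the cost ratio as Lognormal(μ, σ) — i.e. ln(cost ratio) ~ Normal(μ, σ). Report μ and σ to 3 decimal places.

μ ≈ 0.219, σ ≈ 1.021

If T ~ Lognormal(μ,σ) then ln T ~ Normal(μ,σ), so the p-quantile of ln T is μ + z_p·σ.
ln(0.432) = -0.8393 and ln(3.75) = 1.322; z_{0.15} = -1.036, z_{0.86} = 1.08.
σ = (1.322 − -0.8393)/(1.08 − (-1.036)) = 1.021.
μ = -0.8393 − (-1.036)·1.021 = 0.219.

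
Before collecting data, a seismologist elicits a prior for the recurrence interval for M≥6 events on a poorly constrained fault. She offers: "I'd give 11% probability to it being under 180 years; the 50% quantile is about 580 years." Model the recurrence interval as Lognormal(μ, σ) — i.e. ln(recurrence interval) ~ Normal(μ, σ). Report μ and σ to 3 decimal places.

If T ~ Lognormal(μ,σ) then ln T ~ Normal(μ,σ), so the p-quantile of ln T is μ + z_p·σ.
ln(180) = 5.193 and ln(580) = 6.363; z_{0.11} = -1.227, z_{0.5} = 0.
σ = (6.363 − 5.193)/(0 − (-1.227)) = 0.954.
μ = 5.193 − (-1.227)·0.954 = 6.363.

μ ≈ 6.363, σ ≈ 0.954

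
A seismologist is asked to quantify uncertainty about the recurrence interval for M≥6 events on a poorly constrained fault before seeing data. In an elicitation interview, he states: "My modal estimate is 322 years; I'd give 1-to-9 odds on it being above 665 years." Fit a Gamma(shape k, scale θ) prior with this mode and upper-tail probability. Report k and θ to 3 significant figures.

Gamma(k,θ) with k>1 has mode (k−1)θ, so θ = 322/(k−1).
Need P(X < 665) = 0.9 with θ tied to k this way. Start at k = 2, θ = 322: P(X<665) ≈ 0.611.
Too low — raise k to concentrate. Iterating converges to k ≈ 4.65.
Then θ = 322/(4.65−1) ≈ 88.2.

k ≈ 4.65, θ ≈ 88.2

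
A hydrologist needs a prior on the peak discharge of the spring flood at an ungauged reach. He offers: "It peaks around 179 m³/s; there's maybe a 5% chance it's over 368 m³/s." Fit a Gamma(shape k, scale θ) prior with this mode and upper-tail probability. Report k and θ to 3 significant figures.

Gamma(k,θ) with k>1 has mode (k−1)θ, so θ = 179/(k−1).
Need P(X < 368) = 0.95 with θ tied to k this way. Start at k = 2, θ = 179: P(X<368) ≈ 0.609.
Too low — raise k to concentrate. Iterating converges to k ≈ 6.33.
Then θ = 179/(6.33−1) ≈ 33.6.

k ≈ 6.33, θ ≈ 33.6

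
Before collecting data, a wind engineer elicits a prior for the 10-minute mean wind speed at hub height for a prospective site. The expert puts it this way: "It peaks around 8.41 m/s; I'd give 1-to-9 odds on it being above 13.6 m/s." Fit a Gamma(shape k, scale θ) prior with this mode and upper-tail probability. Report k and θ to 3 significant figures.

k ≈ 9.14, θ ≈ 1.03

Gamma(k,θ) with k>1 has mode (k−1)θ, so θ = 8.41/(k−1).
Need P(X < 13.6) = 0.9 with θ tied to k this way. Start at k = 2, θ = 8.41: P(X<13.6) ≈ 0.481.
Too low — raise k to concentrate. Iterating converges to k ≈ 9.14.
Then θ = 8.41/(9.14−1) ≈ 1.03.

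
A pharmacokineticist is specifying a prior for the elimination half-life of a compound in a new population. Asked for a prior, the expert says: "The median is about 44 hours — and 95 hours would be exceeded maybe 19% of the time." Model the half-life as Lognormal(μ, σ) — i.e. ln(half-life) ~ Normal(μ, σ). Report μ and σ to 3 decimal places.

If T ~ Lognormal(μ,σ) then ln T ~ Normal(μ,σ), so the p-quantile of ln T is μ + z_p·σ.
ln(44) = 3.784 and ln(95) = 4.554; z_{0.5} = 0, z_{0.81} = 0.8779.
σ = (4.554 − 3.784)/(0.8779 − (0)) = 0.877.
μ = 3.784 − (0)·0.877 = 3.784.

μ ≈ 3.784, σ ≈ 0.877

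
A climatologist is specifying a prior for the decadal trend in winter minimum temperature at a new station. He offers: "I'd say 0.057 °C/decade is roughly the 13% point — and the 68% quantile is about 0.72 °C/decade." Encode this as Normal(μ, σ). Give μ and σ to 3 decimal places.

The p-quantile of Normal(μ,σ) is μ + z_p·σ, with z_{0.13} = -1.126 and z_{0.68} = 0.4677.
Eliminate σ: μ = (z₂·x₁ − z₁·x₂)/(z₂ − z₁) = (0.4677·0.057 − (-1.126)·0.72)/1.594 = 0.525.
Then σ = (x₂ − x₁)/(z₂ − z₁) = (0.72 − 0.057)/1.594 = 0.416.

μ = 0.525, σ = 0.416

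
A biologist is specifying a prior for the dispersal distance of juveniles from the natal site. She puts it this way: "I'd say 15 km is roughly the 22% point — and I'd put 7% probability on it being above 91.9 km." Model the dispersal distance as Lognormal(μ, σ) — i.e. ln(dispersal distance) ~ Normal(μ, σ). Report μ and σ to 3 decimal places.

μ ≈ 3.331, σ ≈ 0.806

If T ~ Lognormal(μ,σ) then ln T ~ Normal(μ,σ), so the p-quantile of ln T is μ + z_p·σ.
ln(15) = 2.708 and ln(91.9) = 4.521; z_{0.22} = -0.7722, z_{0.93} = 1.476.
σ = (4.521 − 2.708)/(1.476 − (-0.7722)) = 0.806.
μ = 2.708 − (-0.7722)·0.806 = 3.331.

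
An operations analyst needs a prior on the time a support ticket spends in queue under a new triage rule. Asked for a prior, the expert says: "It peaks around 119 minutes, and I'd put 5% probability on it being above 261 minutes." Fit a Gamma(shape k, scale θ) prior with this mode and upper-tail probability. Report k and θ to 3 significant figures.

k ≈ 5.46, θ ≈ 26.7

Gamma(k,θ) with k>1 has mode (k−1)θ, so θ = 119/(k−1).
Need P(X < 261) = 0.95 with θ tied to k this way. Start at k = 2, θ = 119: P(X<261) ≈ 0.644.
Too low — raise k to concentrate. Iterating converges to k ≈ 5.46.
Then θ = 119/(5.46−1) ≈ 26.7.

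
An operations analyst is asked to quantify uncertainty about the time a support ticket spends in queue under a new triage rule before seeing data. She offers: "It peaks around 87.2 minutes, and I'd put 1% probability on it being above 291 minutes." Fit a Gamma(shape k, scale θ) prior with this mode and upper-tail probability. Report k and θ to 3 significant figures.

Gamma(k,θ) with k>1 has mode (k−1)θ, so θ = 87.2/(k−1).
Need P(X < 291) = 0.99 with θ tied to k this way. Start at k = 2, θ = 87.2: P(X<291) ≈ 0.846.
Too low — raise k to concentrate. Iterating converges to k ≈ 4.02.
Then θ = 87.2/(4.02−1) ≈ 28.9.

k ≈ 4.02, θ ≈ 28.9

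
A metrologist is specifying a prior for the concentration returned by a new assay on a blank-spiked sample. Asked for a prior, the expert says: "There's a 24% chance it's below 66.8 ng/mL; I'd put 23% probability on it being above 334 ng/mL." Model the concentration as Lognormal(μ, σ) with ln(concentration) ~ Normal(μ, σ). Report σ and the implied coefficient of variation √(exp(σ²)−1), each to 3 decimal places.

If T ~ Lognormal(μ,σ) then ln T ~ Normal(μ,σ), so the p-quantile of ln T is μ + z_p·σ.
ln(66.8) = 4.202 and ln(334) = 5.811; z_{0.24} = -0.7063, z_{0.77} = 0.7388.
σ = (5.811 − 4.202)/(0.7388 − (-0.7063)) = 1.114.
μ = 4.202 − (-0.7063)·1.114 = 4.988.
CV = √(exp(σ²)−1) = √(exp(1.2403)−1) = 1.567.

σ ≈ 1.114, CV ≈ 1.567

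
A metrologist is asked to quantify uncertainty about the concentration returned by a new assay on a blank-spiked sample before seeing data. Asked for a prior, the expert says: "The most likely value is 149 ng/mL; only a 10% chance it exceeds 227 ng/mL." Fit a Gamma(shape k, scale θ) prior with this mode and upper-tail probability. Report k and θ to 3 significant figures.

Gamma(k,θ) with k>1 has mode (k−1)θ, so θ = 149/(k−1).
Need P(X < 227) = 0.9 with θ tied to k this way. Start at k = 2, θ = 149: P(X<227) ≈ 0.450.
Too low — raise k to concentrate. Iterating converges to k ≈ 11.5.
Then θ = 149/(11.5−1) ≈ 14.2.

k ≈ 11.5, θ ≈ 14.2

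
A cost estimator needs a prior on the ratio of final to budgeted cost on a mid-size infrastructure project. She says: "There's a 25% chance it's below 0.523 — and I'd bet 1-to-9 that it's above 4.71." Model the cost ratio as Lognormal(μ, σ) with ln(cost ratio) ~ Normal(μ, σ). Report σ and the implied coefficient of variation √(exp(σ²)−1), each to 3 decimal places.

σ ≈ 1.124, CV ≈ 1.592

If T ~ Lognormal(μ,σ) then ln T ~ Normal(μ,σ), so the p-quantile of ln T is μ + z_p·σ.
ln(0.523) = -0.6482 and ln(4.71) = 1.55; z_{0.25} = -0.6745, z_{0.9} = 1.282.
σ = (1.55 − -0.6482)/(1.282 − (-0.6745)) = 1.124.
μ = -0.6482 − (-0.6745)·1.124 = 0.110.
CV = √(exp(σ²)−1) = √(exp(1.2625)−1) = 1.592.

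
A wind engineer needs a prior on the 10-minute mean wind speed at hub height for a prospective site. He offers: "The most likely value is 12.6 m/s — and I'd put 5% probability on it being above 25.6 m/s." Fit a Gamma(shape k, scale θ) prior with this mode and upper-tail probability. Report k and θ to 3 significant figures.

Gamma(k,θ) with k>1 has mode (k−1)θ, so θ = 12.6/(k−1).
Need P(X < 25.6) = 0.95 with θ tied to k this way. Start at k = 2, θ = 12.6: P(X<25.6) ≈ 0.603.
Too low — raise k to concentrate. Iterating converges to k ≈ 6.51.
Then θ = 12.6/(6.51−1) ≈ 2.29.

k ≈ 6.51, θ ≈ 2.29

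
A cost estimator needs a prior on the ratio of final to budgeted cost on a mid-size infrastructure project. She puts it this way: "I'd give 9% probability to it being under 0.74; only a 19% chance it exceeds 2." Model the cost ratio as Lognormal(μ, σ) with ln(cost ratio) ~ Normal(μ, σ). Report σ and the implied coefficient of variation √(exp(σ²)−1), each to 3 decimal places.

σ ≈ 0.448, CV ≈ 0.472

If T ~ Lognormal(μ,σ) then ln T ~ Normal(μ,σ), so the p-quantile of ln T is μ + z_p·σ.
ln(0.74) = -0.3011 and ln(2) = 0.6931; z_{0.09} = -1.341, z_{0.81} = 0.8779.
σ = (0.6931 − -0.3011)/(0.8779 − (-1.341)) = 0.448.
μ = -0.3011 − (-1.341)·0.448 = 0.300.
CV = √(exp(σ²)−1) = √(exp(0.2008)−1) = 0.472.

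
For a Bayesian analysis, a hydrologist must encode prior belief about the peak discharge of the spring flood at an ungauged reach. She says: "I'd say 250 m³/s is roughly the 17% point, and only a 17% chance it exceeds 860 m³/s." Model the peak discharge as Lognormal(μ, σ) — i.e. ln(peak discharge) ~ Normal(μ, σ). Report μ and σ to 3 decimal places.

If T ~ Lognormal(μ,σ) then ln T ~ Normal(μ,σ), so the p-quantile of ln T is μ + z_p·σ.
ln(250) = 5.521 and ln(860) = 6.757; z_{0.17} = -0.9542, z_{0.83} = 0.9542.
σ = (6.757 − 5.521)/(0.9542 − (-0.9542)) = 0.647.
μ = 5.521 − (-0.9542)·0.647 = 6.139.

μ ≈ 6.139, σ ≈ 0.647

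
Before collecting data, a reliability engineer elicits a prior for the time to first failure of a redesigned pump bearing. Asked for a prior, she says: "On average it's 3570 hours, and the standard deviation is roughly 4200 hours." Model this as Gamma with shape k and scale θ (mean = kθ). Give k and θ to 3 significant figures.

k ≈ 0.722, θ ≈ 4940

For Gamma(k, scale θ): mean = kθ, variance = kθ², so CV = 1/√k.
CV = SD/mean = 4200/3570 = 1.176, hence k = 1/CV² = 0.722.
Then θ = mean/k = 3570/0.722 = 4940.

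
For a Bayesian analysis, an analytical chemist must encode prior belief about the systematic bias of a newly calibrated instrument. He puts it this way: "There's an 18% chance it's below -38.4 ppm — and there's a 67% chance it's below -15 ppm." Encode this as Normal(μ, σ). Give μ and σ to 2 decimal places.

For Normal(μ,σ), the p-quantile is μ + z_p·σ. Here z_{0.18} = -0.9154, z_{0.67} = 0.4399.
So -38.4 = μ − 0.9154σ and -15 = μ + 0.4399σ.
Subtracting: σ = (-15 − -38.4)/(0.4399 − (-0.9154)) = 17.27.
Then μ = -38.4 − (-0.9154)·17.27 = -22.60.

μ = -22.60, σ = 17.27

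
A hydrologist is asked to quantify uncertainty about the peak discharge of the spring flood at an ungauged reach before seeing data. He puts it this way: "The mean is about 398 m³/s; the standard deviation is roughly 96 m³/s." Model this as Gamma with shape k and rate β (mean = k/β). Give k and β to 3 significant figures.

k ≈ 17.2, β ≈ 0.0432

For Gamma(k, rate β): mean = k/β, variance = k/β², so CV = 1/√k.
CV = SD/mean = 96/398 = 0.2412, hence k = 1/CV² = 17.2.
Then β = k/mean = 17.2/398 = 0.0432.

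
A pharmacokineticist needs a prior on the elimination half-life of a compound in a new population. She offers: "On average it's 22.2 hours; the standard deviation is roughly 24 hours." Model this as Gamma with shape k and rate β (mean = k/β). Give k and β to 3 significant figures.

For Gamma(k, rate β): mean = k/β, variance = k/β², so CV = 1/√k.
CV = SD/mean = 24/22.2 = 1.081, hence k = 1/CV² = 0.856.
Then β = k/mean = 0.856/22.2 = 0.0385.

k ≈ 0.856, β ≈ 0.0385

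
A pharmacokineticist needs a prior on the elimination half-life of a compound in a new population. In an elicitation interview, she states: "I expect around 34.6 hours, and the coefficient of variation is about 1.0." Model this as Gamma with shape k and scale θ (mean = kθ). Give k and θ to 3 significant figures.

For Gamma(k, scale θ): mean = kθ, variance = kθ², so CV = 1/√k.
CV = 1.0, hence k = 1/CV² = 1.
Then θ = mean/k = 34.6/1 = 34.6.

k ≈ 1, θ ≈ 34.6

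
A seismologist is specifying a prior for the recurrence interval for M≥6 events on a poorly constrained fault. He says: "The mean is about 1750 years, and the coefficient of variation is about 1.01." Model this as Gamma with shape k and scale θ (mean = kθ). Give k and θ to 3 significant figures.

k ≈ 0.98, θ ≈ 1790

For Gamma(k, scale θ): mean = kθ, variance = kθ², so CV = 1/√k.
CV = 1.01, hence k = 1/CV² = 0.98.
Then θ = mean/k = 1750/0.98 = 1790.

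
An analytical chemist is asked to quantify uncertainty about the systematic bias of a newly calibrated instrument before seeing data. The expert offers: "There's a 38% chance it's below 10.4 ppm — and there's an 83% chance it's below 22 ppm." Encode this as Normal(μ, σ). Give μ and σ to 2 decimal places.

μ = 13.21, σ = 9.21

For Normal(μ,σ), the p-quantile is μ + z_p·σ. Here z_{0.38} = -0.3055, z_{0.83} = 0.9542.
So 10.4 = μ − 0.3055σ and 22 = μ + 0.9542σ.
Subtracting: σ = (22 − 10.4)/(0.9542 − (-0.3055)) = 9.21.
Then μ = 10.4 − (-0.3055)·9.21 = 13.21.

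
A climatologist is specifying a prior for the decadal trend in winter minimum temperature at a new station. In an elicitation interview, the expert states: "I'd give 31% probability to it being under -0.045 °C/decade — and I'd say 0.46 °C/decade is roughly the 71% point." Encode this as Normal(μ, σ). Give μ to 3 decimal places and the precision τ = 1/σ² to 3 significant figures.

The p-quantile of Normal(μ,σ) is μ + z_p·σ, with z_{0.31} = -0.4959 and z_{0.71} = 0.5534.
Eliminate σ: μ = (z₂·x₁ − z₁·x₂)/(z₂ − z₁) = (0.5534·-0.045 − (-0.4959)·0.46)/1.049 = 0.194.
Then σ = (x₂ − x₁)/(z₂ − z₁) = (0.46 − -0.045)/1.049 = 0.481.
Precision τ = 1/σ² = 1/0.4813² = 4.32.

μ = 0.194, τ = 4.32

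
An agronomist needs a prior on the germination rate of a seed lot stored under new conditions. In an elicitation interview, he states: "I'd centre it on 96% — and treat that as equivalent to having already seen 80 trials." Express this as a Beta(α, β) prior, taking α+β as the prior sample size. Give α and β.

Under the effective-sample-size interpretation, Beta(α, β) has prior mean α/(α+β) and prior sample size α+β.
So α+β = 80 and α/(α+β) = 0.96, giving α = 0.96·80 = 76.8 and β = 80 − 76.8 = 3.2.

α = 76.8, β = 3.2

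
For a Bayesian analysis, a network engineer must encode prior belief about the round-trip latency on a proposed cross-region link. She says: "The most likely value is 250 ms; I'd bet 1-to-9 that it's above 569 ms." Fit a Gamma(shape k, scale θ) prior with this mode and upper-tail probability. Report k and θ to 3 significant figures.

k ≈ 3.84, θ ≈ 87.9

Gamma(k,θ) with k>1 has mode (k−1)θ, so θ = 250/(k−1).
Need P(X < 569) = 0.9 with θ tied to k this way. Start at k = 2, θ = 250: P(X<569) ≈ 0.664.
Too low — raise k to concentrate. Iterating converges to k ≈ 3.84.
Then θ = 250/(3.84−1) ≈ 87.9.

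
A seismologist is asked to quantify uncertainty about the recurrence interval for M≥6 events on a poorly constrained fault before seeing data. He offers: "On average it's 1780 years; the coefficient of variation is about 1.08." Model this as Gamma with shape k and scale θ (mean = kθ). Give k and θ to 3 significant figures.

k ≈ 0.857, θ ≈ 2080

For Gamma(k, scale θ): mean = kθ, variance = kθ², so CV = 1/√k.
CV = 1.08, hence k = 1/CV² = 0.857.
Then θ = mean/k = 1780/0.857 = 2080.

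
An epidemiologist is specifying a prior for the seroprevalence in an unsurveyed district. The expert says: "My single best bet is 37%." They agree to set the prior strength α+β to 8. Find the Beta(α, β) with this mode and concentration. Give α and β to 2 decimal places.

For α,β > 1 the Beta mode is (α−1)/(α+β−2). With α+β = 8, the mode is (α−1)/6.
Set (α−1)/6 = 0.37 → α = 1 + 0.37·6 = 3.22.
β = 8 − α = 4.78.

α = 3.22, β = 4.78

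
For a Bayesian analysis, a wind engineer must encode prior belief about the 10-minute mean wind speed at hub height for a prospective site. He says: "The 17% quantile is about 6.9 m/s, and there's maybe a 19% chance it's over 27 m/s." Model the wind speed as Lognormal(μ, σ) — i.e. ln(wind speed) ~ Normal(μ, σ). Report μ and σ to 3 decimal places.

μ ≈ 2.642, σ ≈ 0.745

If T ~ Lognormal(μ,σ) then ln T ~ Normal(μ,σ), so the p-quantile of ln T is μ + z_p·σ.
ln(6.9) = 1.932 and ln(27) = 3.296; z_{0.17} = -0.9542, z_{0.81} = 0.8779.
σ = (3.296 − 1.932)/(0.8779 − (-0.9542)) = 0.745.
μ = 1.932 − (-0.9542)·0.745 = 2.642.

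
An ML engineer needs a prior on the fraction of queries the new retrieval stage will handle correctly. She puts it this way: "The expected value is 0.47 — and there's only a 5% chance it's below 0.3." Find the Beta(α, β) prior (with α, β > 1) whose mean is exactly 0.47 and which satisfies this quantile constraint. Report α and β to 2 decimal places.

With mean 0.47 fixed, write α = 0.47s, β = 0.53s where s = α+β.
Need P(θ < 0.3) = 0.05 under Beta(0.47s, 0.53s). Normal approximation: (q−m)/√(m(1−m)/s) ≈ z_{0.05} = -1.64, so s ≈ 0.47·0.53·(-1.64)²/(0.3−0.47)² = 23.3.
At s = 23.3: P(θ<0.3) ≈ 0.045. Adjusting to match 0.05 gives s ≈ 21.99.
So α = 0.47·21.99 ≈ 10.34, β = 0.53·21.99 ≈ 11.66.

α ≈ 10.34, β ≈ 11.66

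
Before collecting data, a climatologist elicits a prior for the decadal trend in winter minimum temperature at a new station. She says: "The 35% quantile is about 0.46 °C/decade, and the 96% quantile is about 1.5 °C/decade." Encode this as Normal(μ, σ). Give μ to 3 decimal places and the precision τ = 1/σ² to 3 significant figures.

μ = 0.648, τ = 4.22

For Normal(μ,σ), the p-quantile is μ + z_p·σ. Here z_{0.35} = -0.3853, z_{0.96} = 1.751.
So 0.46 = μ − 0.3853σ and 1.5 = μ + 1.751σ.
Subtracting: σ = (1.5 − 0.46)/(1.751 − (-0.3853)) = 0.487.
Then μ = 0.46 − (-0.3853)·0.487 = 0.648.
Precision τ = 1/σ² = 1/0.4869² = 4.22.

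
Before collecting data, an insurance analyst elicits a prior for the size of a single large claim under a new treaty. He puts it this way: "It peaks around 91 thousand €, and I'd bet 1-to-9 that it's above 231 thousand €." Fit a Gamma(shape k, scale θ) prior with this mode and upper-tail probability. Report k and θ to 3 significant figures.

k ≈ 3.21, θ ≈ 41.1

Gamma(k,θ) with k>1 has mode (k−1)θ, so θ = 91/(k−1).
Need P(X < 231) = 0.9 with θ tied to k this way. Start at k = 2, θ = 91: P(X<231) ≈ 0.721.
Too low — raise k to concentrate. Iterating converges to k ≈ 3.21.
Then θ = 91/(3.21−1) ≈ 41.1.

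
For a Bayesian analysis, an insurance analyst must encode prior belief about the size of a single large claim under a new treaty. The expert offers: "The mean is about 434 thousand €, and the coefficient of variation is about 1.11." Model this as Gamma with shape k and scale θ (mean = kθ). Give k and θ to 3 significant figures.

k ≈ 0.812, θ ≈ 535

For Gamma(k, scale θ): mean = kθ, variance = kθ², so CV = 1/√k.
CV = 1.11, hence k = 1/CV² = 0.812.
Then θ = mean/k = 434/0.812 = 535.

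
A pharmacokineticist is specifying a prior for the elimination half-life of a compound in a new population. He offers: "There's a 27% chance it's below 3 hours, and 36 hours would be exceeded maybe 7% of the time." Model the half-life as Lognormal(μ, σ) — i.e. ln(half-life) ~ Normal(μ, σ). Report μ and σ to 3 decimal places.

μ ≈ 1.828, σ ≈ 1.190

If T ~ Lognormal(μ,σ) then ln T ~ Normal(μ,σ), so the p-quantile of ln T is μ + z_p·σ.
ln(3) = 1.099 and ln(36) = 3.584; z_{0.27} = -0.6128, z_{0.93} = 1.476.
σ = (3.584 − 1.099)/(1.476 − (-0.6128)) = 1.190.
μ = 1.099 − (-0.6128)·1.190 = 1.828.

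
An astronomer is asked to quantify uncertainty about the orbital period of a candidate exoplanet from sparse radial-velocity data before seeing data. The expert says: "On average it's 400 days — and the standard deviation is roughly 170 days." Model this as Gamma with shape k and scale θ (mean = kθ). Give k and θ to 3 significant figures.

k ≈ 5.54, θ ≈ 72.2

For Gamma(k, scale θ): mean = kθ, variance = kθ², so CV = 1/√k.
CV = SD/mean = 170/400 = 0.425, hence k = 1/CV² = 5.54.
Then θ = mean/k = 400/5.54 = 72.2.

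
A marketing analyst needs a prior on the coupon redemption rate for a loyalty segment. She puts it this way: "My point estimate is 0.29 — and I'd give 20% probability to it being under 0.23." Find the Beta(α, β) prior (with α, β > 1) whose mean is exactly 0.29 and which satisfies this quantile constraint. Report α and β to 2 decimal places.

α ≈ 12.08, β ≈ 29.58

With mean 0.29 fixed, write α = 0.29s, β = 0.71s where s = α+β.
Need P(θ < 0.23) = 0.2 under Beta(0.29s, 0.71s). Normal approximation: (q−m)/√(m(1−m)/s) ≈ z_{0.2} = -0.842, so s ≈ 0.29·0.71·(-0.842)²/(0.23−0.29)² = 40.5.
At s = 40.5: P(θ<0.23) ≈ 0.204. Adjusting to match 0.2 gives s ≈ 41.66.
So α = 0.29·41.66 ≈ 12.08, β = 0.71·41.66 ≈ 29.58.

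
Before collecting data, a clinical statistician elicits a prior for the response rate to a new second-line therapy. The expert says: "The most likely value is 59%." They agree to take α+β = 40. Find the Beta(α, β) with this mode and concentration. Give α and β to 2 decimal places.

α = 23.42, β = 16.58

For α,β > 1 the Beta mode is (α−1)/(α+β−2). With α+β = 40, the mode is (α−1)/38.
Set (α−1)/38 = 0.59 → α = 1 + 0.59·38 = 23.42.
β = 40 − α = 16.58.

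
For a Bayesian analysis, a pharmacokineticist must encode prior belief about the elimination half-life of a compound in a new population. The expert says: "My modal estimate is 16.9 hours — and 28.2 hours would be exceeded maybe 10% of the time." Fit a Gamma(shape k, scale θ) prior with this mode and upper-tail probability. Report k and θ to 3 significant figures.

Gamma(k,θ) with k>1 has mode (k−1)θ, so θ = 16.9/(k−1).
Need P(X < 28.2) = 0.9 with θ tied to k this way. Start at k = 2, θ = 16.9: P(X<28.2) ≈ 0.497.
Too low — raise k to concentrate. Iterating converges to k ≈ 8.21.
Then θ = 16.9/(8.21−1) ≈ 2.35.

k ≈ 8.21, θ ≈ 2.35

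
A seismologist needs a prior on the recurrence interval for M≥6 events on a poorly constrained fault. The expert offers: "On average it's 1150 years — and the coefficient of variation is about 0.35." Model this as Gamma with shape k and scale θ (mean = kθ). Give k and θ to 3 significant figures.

For Gamma(k, scale θ): mean = kθ, variance = kθ², so CV = 1/√k.
CV = 0.35, hence k = 1/CV² = 8.16.
Then θ = mean/k = 1150/8.16 = 141.

k ≈ 8.16, θ ≈ 141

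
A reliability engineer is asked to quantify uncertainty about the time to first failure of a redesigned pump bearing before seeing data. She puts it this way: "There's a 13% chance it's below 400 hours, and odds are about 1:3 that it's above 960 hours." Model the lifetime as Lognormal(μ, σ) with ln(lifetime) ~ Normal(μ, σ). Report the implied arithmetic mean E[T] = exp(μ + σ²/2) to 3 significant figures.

If T ~ Lognormal(μ,σ) then ln T ~ Normal(μ,σ), so the p-quantile of ln T is μ + z_p·σ.
ln(400) = 5.991 and ln(960) = 6.867; z_{0.13} = -1.126, z_{0.75} = 0.6745.
σ = (6.867 − 5.991)/(0.6745 − (-1.126)) = 0.486.
μ = 5.991 − (-1.126)·0.486 = 6.539.
E[T] = exp(μ + σ²/2) = exp(6.539 + 0.1182) = 778 hours.

E[T] ≈ 778 hours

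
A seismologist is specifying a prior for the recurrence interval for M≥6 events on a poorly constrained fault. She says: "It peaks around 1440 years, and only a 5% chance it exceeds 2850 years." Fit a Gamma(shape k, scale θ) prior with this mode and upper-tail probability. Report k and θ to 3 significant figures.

Gamma(k,θ) with k>1 has mode (k−1)θ, so θ = 1440/(k−1).
Need P(X < 2850) = 0.95 with θ tied to k this way. Start at k = 2, θ = 1440: P(X<2850) ≈ 0.588.
Too low — raise k to concentrate. Iterating converges to k ≈ 6.95.
Then θ = 1440/(6.95−1) ≈ 242.

k ≈ 6.95, θ ≈ 242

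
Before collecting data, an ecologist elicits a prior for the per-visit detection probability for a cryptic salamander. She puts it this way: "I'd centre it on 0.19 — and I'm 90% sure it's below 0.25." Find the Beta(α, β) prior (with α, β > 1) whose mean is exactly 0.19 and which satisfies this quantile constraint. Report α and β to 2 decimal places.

α ≈ 13.99, β ≈ 59.64

With mean 0.19 fixed, write α = 0.19s, β = 0.81s where s = α+β.
Need P(θ < 0.25) = 0.9 under Beta(0.19s, 0.81s). Normal approximation: (q−m)/√(m(1−m)/s) ≈ z_{0.9} = 1.28, so s ≈ 0.19·0.81·(1.28)²/(0.25−0.19)² = 70.2.
At s = 70.2: P(θ<0.25) ≈ 0.895. Adjusting to match 0.9 gives s ≈ 73.63.
So α = 0.19·73.63 ≈ 13.99, β = 0.81·73.63 ≈ 59.64.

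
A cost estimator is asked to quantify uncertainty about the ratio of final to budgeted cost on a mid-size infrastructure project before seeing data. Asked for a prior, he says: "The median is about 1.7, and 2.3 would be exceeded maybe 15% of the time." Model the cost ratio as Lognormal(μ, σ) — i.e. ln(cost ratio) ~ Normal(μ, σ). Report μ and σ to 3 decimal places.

μ ≈ 0.531, σ ≈ 0.292

If T ~ Lognormal(μ,σ) then ln T ~ Normal(μ,σ), so the p-quantile of ln T is μ + z_p·σ.
ln(1.7) = 0.5306 and ln(2.3) = 0.8329; z_{0.5} = 0, z_{0.85} = 1.036.
σ = (0.8329 − 0.5306)/(1.036 − (0)) = 0.292.
μ = 0.5306 − (0)·0.292 = 0.531.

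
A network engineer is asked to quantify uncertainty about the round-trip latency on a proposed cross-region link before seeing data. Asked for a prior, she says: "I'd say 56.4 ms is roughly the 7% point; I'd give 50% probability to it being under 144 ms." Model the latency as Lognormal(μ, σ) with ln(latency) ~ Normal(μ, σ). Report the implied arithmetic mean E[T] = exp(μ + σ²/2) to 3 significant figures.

E[T] ≈ 176 ms

If T ~ Lognormal(μ,σ) then ln T ~ Normal(μ,σ), so the p-quantile of ln T is μ + z_p·σ.
ln(56.4) = 4.032 and ln(144) = 4.97; z_{0.07} = -1.476, z_{0.5} = 0.
σ = (4.97 − 4.032)/(0 − (-1.476)) = 0.635.
μ = 4.032 − (-1.476)·0.635 = 4.970.
E[T] = exp(μ + σ²/2) = exp(4.970 + 0.2017) = 176 ms.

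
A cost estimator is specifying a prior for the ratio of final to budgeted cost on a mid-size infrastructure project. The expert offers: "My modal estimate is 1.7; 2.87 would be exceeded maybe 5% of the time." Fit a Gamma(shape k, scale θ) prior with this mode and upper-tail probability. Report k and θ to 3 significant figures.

Gamma(k,θ) with k>1 has mode (k−1)θ, so θ = 1.7/(k−1).
Need P(X < 2.87) = 0.95 with θ tied to k this way. Start at k = 2, θ = 1.7: P(X<2.87) ≈ 0.503.
Too low — raise k to concentrate. Iterating converges to k ≈ 11.2.
Then θ = 1.7/(11.2−1) ≈ 0.167.

k ≈ 11.2, θ ≈ 0.167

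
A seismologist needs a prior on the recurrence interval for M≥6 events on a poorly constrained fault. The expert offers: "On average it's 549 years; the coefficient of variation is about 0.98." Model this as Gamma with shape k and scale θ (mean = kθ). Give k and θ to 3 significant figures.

k ≈ 1.04, θ ≈ 527

For Gamma(k, scale θ): mean = kθ, variance = kθ², so CV = 1/√k.
CV = 0.98, hence k = 1/CV² = 1.04.
Then θ = mean/k = 549/1.04 = 527.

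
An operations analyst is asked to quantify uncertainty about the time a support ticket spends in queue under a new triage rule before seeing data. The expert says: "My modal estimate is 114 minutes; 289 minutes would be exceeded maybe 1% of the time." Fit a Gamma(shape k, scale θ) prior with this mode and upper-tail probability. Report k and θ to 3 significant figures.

k ≈ 6.41, θ ≈ 21.1

Gamma(k,θ) with k>1 has mode (k−1)θ, so θ = 114/(k−1).
Need P(X < 289) = 0.99 with θ tied to k this way. Start at k = 2, θ = 114: P(X<289) ≈ 0.720.
Too low — raise k to concentrate. Iterating converges to k ≈ 6.41.
Then θ = 114/(6.41−1) ≈ 21.1.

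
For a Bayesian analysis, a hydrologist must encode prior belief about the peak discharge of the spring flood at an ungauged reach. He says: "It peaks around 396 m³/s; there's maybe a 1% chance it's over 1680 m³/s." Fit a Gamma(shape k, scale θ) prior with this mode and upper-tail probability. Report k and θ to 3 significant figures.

k ≈ 2.97, θ ≈ 201

Gamma(k,θ) with k>1 has mode (k−1)θ, so θ = 396/(k−1).
Need P(X < 1680) = 0.99 with θ tied to k this way. Start at k = 2, θ = 396: P(X<1680) ≈ 0.925.
Too low — raise k to concentrate. Iterating converges to k ≈ 2.97.
Then θ = 396/(2.97−1) ≈ 201.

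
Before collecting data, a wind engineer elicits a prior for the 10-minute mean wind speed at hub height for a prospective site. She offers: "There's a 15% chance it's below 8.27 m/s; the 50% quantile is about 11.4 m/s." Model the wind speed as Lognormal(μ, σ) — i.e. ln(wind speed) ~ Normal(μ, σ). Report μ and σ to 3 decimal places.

If T ~ Lognormal(μ,σ) then ln T ~ Normal(μ,σ), so the p-quantile of ln T is μ + z_p·σ.
ln(8.27) = 2.113 and ln(11.4) = 2.434; z_{0.15} = -1.036, z_{0.5} = 0.
σ = (2.434 − 2.113)/(0 − (-1.036)) = 0.310.
μ = 2.113 − (-1.036)·0.310 = 2.434.

μ ≈ 2.434, σ ≈ 0.310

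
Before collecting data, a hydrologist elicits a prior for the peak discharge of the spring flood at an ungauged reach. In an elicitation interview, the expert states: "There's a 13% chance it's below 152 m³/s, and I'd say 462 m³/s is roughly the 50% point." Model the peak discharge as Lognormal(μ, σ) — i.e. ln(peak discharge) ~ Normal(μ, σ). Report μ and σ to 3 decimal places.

μ ≈ 6.136, σ ≈ 0.987

If T ~ Lognormal(μ,σ) then ln T ~ Normal(μ,σ), so the p-quantile of ln T is μ + z_p·σ.
ln(152) = 5.024 and ln(462) = 6.136; z_{0.13} = -1.126, z_{0.5} = 0.
σ = (6.136 − 5.024)/(0 − (-1.126)) = 0.987.
μ = 5.024 − (-1.126)·0.987 = 6.136.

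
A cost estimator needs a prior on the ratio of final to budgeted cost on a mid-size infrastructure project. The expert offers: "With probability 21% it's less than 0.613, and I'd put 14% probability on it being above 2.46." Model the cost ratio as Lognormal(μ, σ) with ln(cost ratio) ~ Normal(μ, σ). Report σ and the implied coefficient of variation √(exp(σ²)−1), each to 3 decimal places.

If T ~ Lognormal(μ,σ) then ln T ~ Normal(μ,σ), so the p-quantile of ln T is μ + z_p·σ.
ln(0.613) = -0.4894 and ln(2.46) = 0.9002; z_{0.21} = -0.8064, z_{0.86} = 1.08.
σ = (0.9002 − -0.4894)/(1.08 − (-0.8064)) = 0.736.
μ = -0.4894 − (-0.8064)·0.736 = 0.105.
CV = √(exp(σ²)−1) = √(exp(0.5424)−1) = 0.849.

σ ≈ 0.736, CV ≈ 0.849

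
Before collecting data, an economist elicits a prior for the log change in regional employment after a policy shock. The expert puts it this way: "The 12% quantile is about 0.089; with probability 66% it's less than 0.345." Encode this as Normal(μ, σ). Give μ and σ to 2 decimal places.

μ = 0.28, σ = 0.16

The p-quantile of Normal(μ,σ) is μ + z_p·σ, with z_{0.12} = -1.175 and z_{0.66} = 0.4125.
Eliminate σ: μ = (z₂·x₁ − z₁·x₂)/(z₂ − z₁) = (0.4125·0.089 − (-1.175)·0.345)/1.587 = 0.28.
Then σ = (x₂ − x₁)/(z₂ − z₁) = (0.345 − 0.089)/1.587 = 0.16.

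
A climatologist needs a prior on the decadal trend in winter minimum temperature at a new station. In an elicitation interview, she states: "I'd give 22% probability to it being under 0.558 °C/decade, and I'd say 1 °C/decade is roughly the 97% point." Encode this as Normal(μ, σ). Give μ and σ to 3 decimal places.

μ = 0.687, σ = 0.167

For Normal(μ,σ), the p-quantile is μ + z_p·σ. Here z_{0.22} = -0.7722, z_{0.97} = 1.881.
So 0.558 = μ − 0.7722σ and 1 = μ + 1.881σ.
Subtracting: σ = (1 − 0.558)/(1.881 − (-0.7722)) = 0.167.
Then μ = 0.558 − (-0.7722)·0.167 = 0.687.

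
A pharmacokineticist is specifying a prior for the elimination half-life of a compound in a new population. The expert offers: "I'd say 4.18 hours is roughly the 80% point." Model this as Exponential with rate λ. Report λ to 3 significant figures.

P(T < 4.18) = 1 − e^(−λ·4.18) = 0.8, so λ = −ln(1−0.8)/4.18 = −ln(0.2)/4.18 = 0.385.

λ ≈ 0.385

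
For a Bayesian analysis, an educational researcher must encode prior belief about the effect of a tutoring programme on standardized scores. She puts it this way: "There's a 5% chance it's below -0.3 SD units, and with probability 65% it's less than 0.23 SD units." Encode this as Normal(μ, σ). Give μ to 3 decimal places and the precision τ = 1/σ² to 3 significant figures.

μ = 0.129, τ = 14.7

For Normal(μ,σ), the p-quantile is μ + z_p·σ. Here z_{0.05} = -1.645, z_{0.65} = 0.3853.
So -0.3 = μ − 1.645σ and 0.23 = μ + 0.3853σ.
Subtracting: σ = (0.23 − -0.3)/(0.3853 − (-1.645)) = 0.261.
Then μ = -0.3 − (-1.645)·0.261 = 0.129.
Precision τ = 1/σ² = 1/0.2611² = 14.7.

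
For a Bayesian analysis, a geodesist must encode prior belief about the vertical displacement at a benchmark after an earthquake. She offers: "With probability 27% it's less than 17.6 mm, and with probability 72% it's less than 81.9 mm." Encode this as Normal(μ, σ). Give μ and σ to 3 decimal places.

μ = 50.556, σ = 53.778

For Normal(μ,σ), the p-quantile is μ + z_p·σ. Here z_{0.27} = -0.6128, z_{0.72} = 0.5828.
So 17.6 = μ − 0.6128σ and 81.9 = μ + 0.5828σ.
Subtracting: σ = (81.9 − 17.6)/(0.5828 − (-0.6128)) = 53.778.
Then μ = 17.6 − (-0.6128)·53.778 = 50.556.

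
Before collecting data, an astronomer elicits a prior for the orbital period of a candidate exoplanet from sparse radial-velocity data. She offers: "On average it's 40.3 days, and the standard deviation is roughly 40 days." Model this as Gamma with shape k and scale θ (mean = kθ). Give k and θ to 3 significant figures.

k ≈ 1.02, θ ≈ 39.7

For Gamma(k, scale θ): mean = kθ, variance = kθ², so CV = 1/√k.
CV = SD/mean = 40/40.3 = 0.9926, hence k = 1/CV² = 1.02.
Then θ = mean/k = 40.3/1.02 = 39.7.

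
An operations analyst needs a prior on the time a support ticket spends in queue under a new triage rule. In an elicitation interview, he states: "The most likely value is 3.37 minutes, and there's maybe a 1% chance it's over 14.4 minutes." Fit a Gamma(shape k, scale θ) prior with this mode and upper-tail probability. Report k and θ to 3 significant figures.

k ≈ 2.95, θ ≈ 1.73

Gamma(k,θ) with k>1 has mode (k−1)θ, so θ = 3.37/(k−1).
Need P(X < 14.4) = 0.99 with θ tied to k this way. Start at k = 2, θ = 3.37: P(X<14.4) ≈ 0.926.
Too low — raise k to concentrate. Iterating converges to k ≈ 2.95.
Then θ = 3.37/(2.95−1) ≈ 1.73.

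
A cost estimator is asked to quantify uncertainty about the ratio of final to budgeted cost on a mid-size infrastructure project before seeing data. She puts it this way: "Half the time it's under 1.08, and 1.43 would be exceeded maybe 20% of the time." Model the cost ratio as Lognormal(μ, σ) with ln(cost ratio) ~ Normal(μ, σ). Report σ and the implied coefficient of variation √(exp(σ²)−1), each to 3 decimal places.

σ ≈ 0.334, CV ≈ 0.343

If T ~ Lognormal(μ,σ) then ln T ~ Normal(μ,σ), so the p-quantile of ln T is μ + z_p·σ.
ln(1.08) = 0.07696 and ln(1.43) = 0.3577; z_{0.5} = 0, z_{0.8} = 0.8416.
σ = (0.3577 − 0.07696)/(0.8416 − (0)) = 0.334.
μ = 0.07696 − (0)·0.334 = 0.077.
CV = √(exp(σ²)−1) = √(exp(0.1112)−1) = 0.343.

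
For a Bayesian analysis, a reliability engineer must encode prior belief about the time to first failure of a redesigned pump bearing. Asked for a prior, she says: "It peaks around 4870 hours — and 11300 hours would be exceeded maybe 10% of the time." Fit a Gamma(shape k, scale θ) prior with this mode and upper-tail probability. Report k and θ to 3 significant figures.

Gamma(k,θ) with k>1 has mode (k−1)θ, so θ = 4870/(k−1).
Need P(X < 11300) = 0.9 with θ tied to k this way. Start at k = 2, θ = 4870: P(X<11300) ≈ 0.674.
Too low — raise k to concentrate. Iterating converges to k ≈ 3.71.
Then θ = 4870/(3.71−1) ≈ 1790.

k ≈ 3.71, θ ≈ 1790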